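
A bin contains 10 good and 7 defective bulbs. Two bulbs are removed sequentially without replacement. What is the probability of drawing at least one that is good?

P(no good) = 7/17 × 6/16 = 42/272 = 21/136.
P(at least one) = 1 − 21/136 = 115/136.

115/136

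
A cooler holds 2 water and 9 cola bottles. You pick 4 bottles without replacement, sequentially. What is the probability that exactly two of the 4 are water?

One ordering (water drawn first) has probability 2/11 × 1/10 × 9/9 × 8/8 = 144/7920 = 1/55.
There are C(4,2) = 6 such orderings, each equally likely, so P = 6 × 1/55 = 6/55.

6/55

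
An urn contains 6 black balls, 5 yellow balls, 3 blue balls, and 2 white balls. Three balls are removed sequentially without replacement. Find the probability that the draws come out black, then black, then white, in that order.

1/56

Each draw changes the counts, so multiply the conditional probabilities along the sequence:
P = 6/16 × 5/15 × 2/14 = 60/3360 = 1/56.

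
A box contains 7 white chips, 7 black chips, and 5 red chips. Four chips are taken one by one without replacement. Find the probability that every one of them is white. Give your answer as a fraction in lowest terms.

P = 7/19 × 6/18 × 5/17 × 4/16 = 840/93024 = 35/3876.

35/3876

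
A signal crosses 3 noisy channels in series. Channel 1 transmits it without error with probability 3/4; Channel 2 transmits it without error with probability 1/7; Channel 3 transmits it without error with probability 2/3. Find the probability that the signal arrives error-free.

1/14

Each stage is reached only if all earlier stages succeed, so
P = 3/4 × 1/7 × 2/3 = 6/84 = 1/14.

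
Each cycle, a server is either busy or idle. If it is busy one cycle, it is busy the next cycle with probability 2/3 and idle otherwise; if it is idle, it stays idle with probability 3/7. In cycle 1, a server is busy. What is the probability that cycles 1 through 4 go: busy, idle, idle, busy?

Cycle 1 is given. For each transition, use the conditional probability from the current state:
P(idle | busy) = 1/3; P(idle | idle) = 3/7; P(busy | idle) = 4/7.
P = 1/3 × 3/7 × 4/7 = 12/147 = 4/49.

4/49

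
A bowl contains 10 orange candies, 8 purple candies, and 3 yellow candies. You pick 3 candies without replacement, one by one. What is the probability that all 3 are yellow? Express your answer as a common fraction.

P = 3/21 × 2/20 × 1/19 = 6/7980 = 1/1330.

1/1330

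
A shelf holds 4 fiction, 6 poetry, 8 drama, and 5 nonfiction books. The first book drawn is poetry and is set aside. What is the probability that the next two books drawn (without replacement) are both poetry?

10/231

After the first draw, 5 of the remaining 22 books are poetry.
P = 5/22 × 4/21 = 20/462 = 10/231.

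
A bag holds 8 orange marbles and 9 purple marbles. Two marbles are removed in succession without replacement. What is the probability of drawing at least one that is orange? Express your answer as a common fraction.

P(no orange) = 9/17 × 8/16 = 72/272 = 9/34.
P(at least one) = 1 − 9/34 = 25/34.

25/34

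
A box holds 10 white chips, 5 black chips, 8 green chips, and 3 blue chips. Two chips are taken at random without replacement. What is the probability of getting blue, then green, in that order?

Multiply the probability of each draw given the previous ones:
P = 3/26 × 8/25 = 24/650 = 12/325.

12/325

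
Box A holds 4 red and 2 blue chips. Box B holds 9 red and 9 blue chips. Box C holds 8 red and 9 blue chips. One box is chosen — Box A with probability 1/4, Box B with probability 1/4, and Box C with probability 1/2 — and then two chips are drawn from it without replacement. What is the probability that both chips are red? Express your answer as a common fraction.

From Box A: P(both red) = (4/6)(3/5) = 2/5.
From Box B: P(both red) = (9/18)(8/17) = 4/17.
From Box C: P(both red) = (8/17)(7/16) = 7/34.
Total probability = (1/4)(2/5) + (1/4)(4/17) + (1/2)(7/34) = 89/340.

89/340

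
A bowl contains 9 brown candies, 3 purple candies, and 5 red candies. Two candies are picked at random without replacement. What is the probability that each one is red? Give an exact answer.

P(every draw is red) = 5/17 × 4/16 = 20/272 = 5/68.

5/68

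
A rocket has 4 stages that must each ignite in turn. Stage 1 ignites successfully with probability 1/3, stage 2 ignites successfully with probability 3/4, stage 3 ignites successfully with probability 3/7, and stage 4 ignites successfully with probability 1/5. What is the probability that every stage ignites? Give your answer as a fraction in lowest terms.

3/140

Each stage is reached only if all earlier stages succeed, so
P = 1/3 × 3/4 × 3/7 × 1/5 = 9/420 = 3/140.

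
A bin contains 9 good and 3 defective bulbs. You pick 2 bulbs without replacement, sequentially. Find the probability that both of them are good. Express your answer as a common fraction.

6/11

P(every draw is good) = 9/12 × 8/11 = 72/132 = 6/11.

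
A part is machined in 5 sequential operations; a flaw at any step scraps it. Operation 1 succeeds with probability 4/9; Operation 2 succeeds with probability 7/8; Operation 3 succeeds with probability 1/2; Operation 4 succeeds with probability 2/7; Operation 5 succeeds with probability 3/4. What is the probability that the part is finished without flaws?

1/24

The events are sequential, so multiply the conditional probabilities:
P = 4/9 × 7/8 × 1/2 × 2/7 × 3/4 = 168/4032 = 1/24.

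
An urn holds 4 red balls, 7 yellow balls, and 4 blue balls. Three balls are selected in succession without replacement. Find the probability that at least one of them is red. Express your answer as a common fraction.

P(no red) = 11/15 × 10/14 × 9/13 = 990/2730 = 33/91.
P(at least one) = 1 − 33/91 = 58/91.

58/91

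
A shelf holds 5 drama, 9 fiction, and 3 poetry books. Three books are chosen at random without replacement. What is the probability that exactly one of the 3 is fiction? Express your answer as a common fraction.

One ordering (fiction drawn first) has probability 9/17 × 8/16 × 7/15 = 504/4080 = 21/170.
There are C(3,1) = 3 such orderings, each equally likely, so P = 3 × 21/170 = 63/170.

63/170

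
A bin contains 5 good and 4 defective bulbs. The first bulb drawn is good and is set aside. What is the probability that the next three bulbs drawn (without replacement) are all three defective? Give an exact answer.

With the first bulb removed, 4 defective remain out of 8.
P = 4/8 × 3/7 × 2/6 = 24/336 = 1/14.

1/14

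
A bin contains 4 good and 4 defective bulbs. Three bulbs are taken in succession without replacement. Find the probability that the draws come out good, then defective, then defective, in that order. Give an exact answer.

1/7

Multiply the probability of each draw given the previous ones:
P = 4/8 × 4/7 × 3/6 = 48/336 = 1/7.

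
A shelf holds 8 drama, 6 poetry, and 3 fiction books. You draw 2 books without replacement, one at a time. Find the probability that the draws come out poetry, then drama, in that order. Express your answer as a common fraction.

Chain rule:
P = 6/17 × 8/16 = 48/272 = 3/17.

3/17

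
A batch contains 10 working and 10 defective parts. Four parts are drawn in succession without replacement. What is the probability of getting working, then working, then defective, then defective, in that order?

Multiply the probability of each draw given the previous ones:
P = 10/20 × 9/19 × 10/18 × 9/17 = 8100/116280 = 45/646.

45/646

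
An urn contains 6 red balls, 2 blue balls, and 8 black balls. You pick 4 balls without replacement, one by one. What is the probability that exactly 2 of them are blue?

1/20

One ordering (blue drawn first) has probability 2/16 × 1/15 × 14/14 × 13/13 = 364/43680 = 1/120.
There are C(4,2) = 6 such orderings, each equally likely, so P = 6 × 1/120 = 1/20.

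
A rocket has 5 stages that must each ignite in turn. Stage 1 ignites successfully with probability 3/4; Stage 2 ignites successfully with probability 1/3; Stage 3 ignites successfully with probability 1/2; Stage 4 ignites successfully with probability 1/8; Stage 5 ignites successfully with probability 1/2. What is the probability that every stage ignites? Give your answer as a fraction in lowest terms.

1/128

Each stage is reached only if all earlier stages succeed, so
P = 3/4 × 1/3 × 1/2 × 1/8 × 1/2 = 3/384 = 1/128.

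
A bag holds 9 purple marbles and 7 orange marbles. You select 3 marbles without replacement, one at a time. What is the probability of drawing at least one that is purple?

15/16

P(no purple) = 7/16 × 6/15 × 5/14 = 210/3360 = 1/16.
P(at least one) = 1 − 1/16 = 15/16.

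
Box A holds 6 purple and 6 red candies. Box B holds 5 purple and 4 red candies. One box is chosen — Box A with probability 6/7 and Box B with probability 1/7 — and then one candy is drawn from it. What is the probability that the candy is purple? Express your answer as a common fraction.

32/63

From Box A: P(purple) = 6/12.
From Box B: P(purple) = 5/9.
Total probability = (6/7)(6/12) + (1/7)(5/9) = 32/63.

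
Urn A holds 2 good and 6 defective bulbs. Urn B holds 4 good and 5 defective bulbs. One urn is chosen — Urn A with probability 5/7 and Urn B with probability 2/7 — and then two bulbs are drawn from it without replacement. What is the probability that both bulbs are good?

43/588

From Urn A: P(both good) = (2/8)(1/7) = 1/28.
From Urn B: P(both good) = (4/9)(3/8) = 1/6.
Total probability = (5/7)(1/28) + (2/7)(1/6) = 43/588.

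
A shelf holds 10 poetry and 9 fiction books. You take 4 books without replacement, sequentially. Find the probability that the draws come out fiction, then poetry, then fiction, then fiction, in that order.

35/646

Chain rule:
P = 9/19 × 10/18 × 8/17 × 7/16 = 5040/93024 = 35/646.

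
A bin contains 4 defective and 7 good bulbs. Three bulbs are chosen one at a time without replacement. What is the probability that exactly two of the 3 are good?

28/55

One ordering (good drawn first) has probability 7/11 × 6/10 × 4/9 = 168/990 = 28/165.
There are C(3,2) = 3 such orderings, each equally likely, so P = 3 × 28/165 = 28/55.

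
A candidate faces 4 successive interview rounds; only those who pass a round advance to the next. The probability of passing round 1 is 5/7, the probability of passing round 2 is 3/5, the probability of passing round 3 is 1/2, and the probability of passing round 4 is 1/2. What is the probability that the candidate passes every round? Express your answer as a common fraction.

Multiplying along the chain,
P = 5/7 × 3/5 × 1/2 × 1/2 = 15/140 = 3/28.

3/28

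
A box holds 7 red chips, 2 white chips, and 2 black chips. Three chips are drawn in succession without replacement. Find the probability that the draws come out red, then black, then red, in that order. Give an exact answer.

14/165

Multiply the probability of each draw given the previous ones:
P = 7/11 × 2/10 × 6/9 = 84/990 = 14/165.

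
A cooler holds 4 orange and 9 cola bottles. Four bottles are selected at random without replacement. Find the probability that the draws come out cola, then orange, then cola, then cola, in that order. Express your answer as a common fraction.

Each draw changes the counts, so multiply the conditional probabilities along the sequence:
P = 9/13 × 4/12 × 8/11 × 7/10 = 2016/17160 = 84/715.

84/715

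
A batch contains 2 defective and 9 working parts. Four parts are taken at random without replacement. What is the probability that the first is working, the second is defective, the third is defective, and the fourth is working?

Each draw changes the counts, so multiply the conditional probabilities along the sequence:
P = 9/11 × 2/10 × 1/9 × 8/8 = 144/7920 = 1/55.

1/55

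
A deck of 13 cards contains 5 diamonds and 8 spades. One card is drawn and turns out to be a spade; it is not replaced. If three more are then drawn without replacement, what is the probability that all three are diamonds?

With the first card removed, 5 diamonds remain out of 12.
P = 5/12 × 4/11 × 3/10 = 60/1320 = 1/22.

1/22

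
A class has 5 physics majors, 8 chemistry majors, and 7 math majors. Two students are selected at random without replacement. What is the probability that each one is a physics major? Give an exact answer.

1/19

P = 5/20 × 4/19 = 20/380 = 1/19.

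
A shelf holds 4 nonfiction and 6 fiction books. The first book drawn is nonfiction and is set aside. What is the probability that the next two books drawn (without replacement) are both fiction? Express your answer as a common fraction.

With the first book removed, 6 fiction remain out of 9.
P = 6/9 × 5/8 = 30/72 = 5/12.

5/12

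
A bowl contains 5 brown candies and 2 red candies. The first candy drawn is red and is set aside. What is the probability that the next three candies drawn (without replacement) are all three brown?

With the first candy removed, 5 brown remain out of 6.
P = 5/6 × 4/5 × 3/4 = 60/120 = 1/2.

1/2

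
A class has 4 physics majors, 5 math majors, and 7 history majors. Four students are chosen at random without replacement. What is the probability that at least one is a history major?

121/130

P(no history majors) = 9/16 × 8/15 × 7/14 × 6/13 = 3024/43680 = 9/130.
P(at least one) = 1 − 9/130 = 121/130.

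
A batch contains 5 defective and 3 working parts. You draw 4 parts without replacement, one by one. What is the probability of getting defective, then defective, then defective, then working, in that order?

3/28

Each draw changes the counts, so multiply the conditional probabilities along the sequence:
P = 5/8 × 4/7 × 3/6 × 3/5 = 180/1680 = 3/28.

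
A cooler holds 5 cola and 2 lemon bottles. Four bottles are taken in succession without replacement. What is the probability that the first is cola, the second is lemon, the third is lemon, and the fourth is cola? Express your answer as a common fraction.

Chain rule:
P = 5/7 × 2/6 × 1/5 × 4/4 = 40/840 = 1/21.

1/21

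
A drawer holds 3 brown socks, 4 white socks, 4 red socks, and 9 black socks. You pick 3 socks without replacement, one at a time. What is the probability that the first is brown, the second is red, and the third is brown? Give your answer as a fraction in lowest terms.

Chain rule:
P = 3/20 × 4/19 × 2/18 = 24/6840 = 1/285.

1/285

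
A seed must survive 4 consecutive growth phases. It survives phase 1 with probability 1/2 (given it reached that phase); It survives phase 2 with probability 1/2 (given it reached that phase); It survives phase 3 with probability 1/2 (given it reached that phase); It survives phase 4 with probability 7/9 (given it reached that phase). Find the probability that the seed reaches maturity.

Multiplying along the chain,
P = 1/2 × 1/2 × 1/2 × 7/9 = 7/72.

7/72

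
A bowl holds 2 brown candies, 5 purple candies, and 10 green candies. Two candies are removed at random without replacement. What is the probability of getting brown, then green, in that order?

5/68

Each draw changes the counts, so multiply the conditional probabilities along the sequence:
P = 2/17 × 10/16 = 20/272 = 5/68.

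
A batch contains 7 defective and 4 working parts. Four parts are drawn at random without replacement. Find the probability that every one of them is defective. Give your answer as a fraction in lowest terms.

P(every draw is defective) = 7/11 × 6/10 × 5/9 × 4/8 = 840/7920 = 7/66.

7/66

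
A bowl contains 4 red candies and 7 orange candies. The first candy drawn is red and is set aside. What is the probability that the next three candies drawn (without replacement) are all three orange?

7/24

With the first candy removed, 7 orange remain out of 10.
P = 7/10 × 6/9 × 5/8 = 210/720 = 7/24.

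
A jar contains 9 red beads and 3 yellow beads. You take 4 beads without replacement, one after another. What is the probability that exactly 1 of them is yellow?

28/55

One ordering (yellow drawn first) has probability 3/12 × 9/11 × 8/10 × 7/9 = 1512/11880 = 7/55.
There are C(4,1) = 4 such orderings, each equally likely, so P = 4 × 7/55 = 28/55.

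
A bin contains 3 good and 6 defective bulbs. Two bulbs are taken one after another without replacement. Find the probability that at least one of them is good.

7/12

P(no good) = 6/9 × 5/8 = 30/72 = 5/12.
P(at least one) = 1 − 5/12 = 7/12.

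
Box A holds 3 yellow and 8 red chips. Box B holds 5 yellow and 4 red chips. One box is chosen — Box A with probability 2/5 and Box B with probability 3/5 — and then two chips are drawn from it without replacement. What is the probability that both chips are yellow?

From Box A: P(both yellow) = (3/11)(2/10) = 3/55.
From Box B: P(both yellow) = (5/9)(4/8) = 5/18.
Total probability = (2/5)(3/55) + (3/5)(5/18) = 311/1650.

311/1650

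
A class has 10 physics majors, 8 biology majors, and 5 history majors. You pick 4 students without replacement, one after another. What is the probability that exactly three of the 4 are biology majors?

24/253

One ordering (biology majors drawn first) has probability 8/23 × 7/22 × 6/21 × 15/20 = 5040/212520 = 6/253.
There are C(4,3) = 4 such orderings, each equally likely, so P = 4 × 6/253 = 24/253.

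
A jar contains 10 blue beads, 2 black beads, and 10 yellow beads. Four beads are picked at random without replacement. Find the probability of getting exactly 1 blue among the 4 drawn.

One ordering (blue drawn first) has probability 10/22 × 12/21 × 11/20 × 10/19 = 13200/175560 = 10/133.
There are C(4,1) = 4 such orderings, each equally likely, so P = 4 × 10/133 = 40/133.

40/133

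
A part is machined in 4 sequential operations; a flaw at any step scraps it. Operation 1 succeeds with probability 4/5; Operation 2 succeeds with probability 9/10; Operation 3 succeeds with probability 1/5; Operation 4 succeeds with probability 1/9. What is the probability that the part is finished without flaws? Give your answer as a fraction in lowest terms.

2/125

The events are sequential, so multiply the conditional probabilities:
P = 4/5 × 9/10 × 1/5 × 1/9 = 36/2250 = 2/125.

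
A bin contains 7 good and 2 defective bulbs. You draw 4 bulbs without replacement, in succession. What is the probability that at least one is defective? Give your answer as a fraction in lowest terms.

P(no defective) = 7/9 × 6/8 × 5/7 × 4/6 = 840/3024 = 5/18.
P(at least one) = 1 − 5/18 = 13/18.

13/18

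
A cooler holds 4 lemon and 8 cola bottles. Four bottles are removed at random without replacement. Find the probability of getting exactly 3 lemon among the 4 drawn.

32/495

One ordering (lemon drawn first) has probability 4/12 × 3/11 × 2/10 × 8/9 = 192/11880 = 8/495.
There are C(4,3) = 4 such orderings, each equally likely, so P = 4 × 8/495 = 32/495.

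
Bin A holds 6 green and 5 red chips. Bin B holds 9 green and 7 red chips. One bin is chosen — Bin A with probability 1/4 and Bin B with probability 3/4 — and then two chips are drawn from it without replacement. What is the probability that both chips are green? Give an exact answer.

From Bin A: P(both green) = (6/11)(5/10) = 3/11.
From Bin B: P(both green) = (9/16)(8/15) = 3/10.
Total probability = (1/4)(3/11) + (3/4)(3/10) = 129/440.

129/440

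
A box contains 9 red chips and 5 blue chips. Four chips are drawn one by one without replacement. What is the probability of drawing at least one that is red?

P(no red) = 5/14 × 4/13 × 3/12 × 2/11 = 120/24024 = 5/1001.
P(at least one) = 1 − 5/1001 = 996/1001.

996/1001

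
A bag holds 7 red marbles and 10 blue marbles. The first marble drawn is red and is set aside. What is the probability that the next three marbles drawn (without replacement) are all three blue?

After the first draw, 10 of the remaining 16 marbles are blue.
P = 10/16 × 9/15 × 8/14 = 720/3360 = 3/14.

3/14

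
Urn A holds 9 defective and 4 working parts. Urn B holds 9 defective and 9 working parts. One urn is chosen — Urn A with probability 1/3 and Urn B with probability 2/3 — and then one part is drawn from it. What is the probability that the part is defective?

22/39

From Urn A: P(defective) = 9/13.
From Urn B: P(defective) = 9/18.
Total probability = (1/3)(9/13) + (2/3)(9/18) = 22/39.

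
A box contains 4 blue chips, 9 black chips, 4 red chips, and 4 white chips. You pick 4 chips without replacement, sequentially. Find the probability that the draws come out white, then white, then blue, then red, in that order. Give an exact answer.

8/5985

Chain rule:
P = 4/21 × 3/20 × 4/19 × 4/18 = 192/143640 = 8/5985.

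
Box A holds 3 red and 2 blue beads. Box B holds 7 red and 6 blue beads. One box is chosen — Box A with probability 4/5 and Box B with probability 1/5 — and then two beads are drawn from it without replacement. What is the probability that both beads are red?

191/650

From Box A: P(both red) = (3/5)(2/4) = 3/10.
From Box B: P(both red) = (7/13)(6/12) = 7/26.
Total probability = (4/5)(3/10) + (1/5)(7/26) = 191/650.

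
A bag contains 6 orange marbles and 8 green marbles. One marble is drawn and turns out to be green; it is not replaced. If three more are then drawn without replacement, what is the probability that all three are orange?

10/143

After the first draw, 6 of the remaining 13 marbles are orange.
P = 6/13 × 5/12 × 4/11 = 120/1716 = 10/143.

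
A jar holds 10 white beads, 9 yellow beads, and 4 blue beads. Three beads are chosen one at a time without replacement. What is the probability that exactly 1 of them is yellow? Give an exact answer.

One ordering (yellow drawn first) has probability 9/23 × 14/22 × 13/21 = 1638/10626 = 39/253.
There are C(3,1) = 3 such orderings, each equally likely, so P = 3 × 39/253 = 117/253.

117/253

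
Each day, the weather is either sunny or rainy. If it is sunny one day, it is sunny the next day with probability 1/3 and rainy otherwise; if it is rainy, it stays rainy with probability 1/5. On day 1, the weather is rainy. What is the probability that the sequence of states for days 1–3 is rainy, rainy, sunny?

Day 1 is given. For each transition, use the conditional probability from the current state:
P(rainy | rainy) = 1/5; P(sunny | rainy) = 4/5.
P = 1/5 × 4/5 = 4/25.

4/25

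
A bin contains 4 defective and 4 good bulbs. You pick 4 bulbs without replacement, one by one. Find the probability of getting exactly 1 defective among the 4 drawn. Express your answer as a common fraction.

8/35

One ordering (defective drawn first) has probability 4/8 × 4/7 × 3/6 × 2/5 = 96/1680 = 2/35.
There are C(4,1) = 4 such orderings, each equally likely, so P = 4 × 2/35 = 8/35.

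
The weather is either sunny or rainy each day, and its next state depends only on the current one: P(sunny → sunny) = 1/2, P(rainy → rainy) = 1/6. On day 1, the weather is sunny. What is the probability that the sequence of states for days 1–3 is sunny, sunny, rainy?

1/4

Day 1 is given. For each transition, use the conditional probability from the current state:
P(sunny | sunny) = 1/2; P(rainy | sunny) = 1/2.
P = 1/2 × 1/2 = 1/4.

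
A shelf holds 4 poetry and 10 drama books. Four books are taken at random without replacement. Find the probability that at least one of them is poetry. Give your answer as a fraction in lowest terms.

P(no poetry) = 10/14 × 9/13 × 8/12 × 7/11 = 5040/24024 = 30/143.
P(at least one) = 1 − 30/143 = 113/143.

113/143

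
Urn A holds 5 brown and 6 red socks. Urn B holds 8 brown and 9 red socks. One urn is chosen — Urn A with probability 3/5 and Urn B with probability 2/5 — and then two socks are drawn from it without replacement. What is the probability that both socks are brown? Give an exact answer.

179/935

From Urn A: P(both brown) = (5/11)(4/10) = 2/11.
From Urn B: P(both brown) = (8/17)(7/16) = 7/34.
Total probability = (3/5)(2/11) + (2/5)(7/34) = 179/935.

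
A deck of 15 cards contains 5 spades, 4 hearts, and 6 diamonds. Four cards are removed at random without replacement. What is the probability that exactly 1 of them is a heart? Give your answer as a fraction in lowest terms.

One ordering (a heart drawn first) has probability 4/15 × 11/14 × 10/13 × 9/12 = 3960/32760 = 11/91.
There are C(4,1) = 4 such orderings, each equally likely, so P = 4 × 11/91 = 44/91.

44/91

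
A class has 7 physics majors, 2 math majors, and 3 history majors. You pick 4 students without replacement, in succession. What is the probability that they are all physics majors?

7/99

P = 7/12 × 6/11 × 5/10 × 4/9 = 840/11880 = 7/99.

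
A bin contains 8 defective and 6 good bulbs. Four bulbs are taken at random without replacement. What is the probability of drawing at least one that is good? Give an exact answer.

P(no good) = 8/14 × 7/13 × 6/12 × 5/11 = 1680/24024 = 10/143.
P(at least one) = 1 − 10/143 = 133/143.

133/143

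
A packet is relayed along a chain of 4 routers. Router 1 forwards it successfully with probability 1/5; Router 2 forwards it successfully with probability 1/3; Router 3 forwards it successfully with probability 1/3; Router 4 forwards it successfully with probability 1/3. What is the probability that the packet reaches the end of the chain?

1/135

Multiplying along the chain,
P = 1/5 × 1/3 × 1/3 × 1/3 = 1/135.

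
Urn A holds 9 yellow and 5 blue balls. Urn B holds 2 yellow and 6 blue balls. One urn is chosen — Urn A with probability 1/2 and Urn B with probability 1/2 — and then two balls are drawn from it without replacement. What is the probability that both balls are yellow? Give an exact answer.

157/728

From Urn A: P(both yellow) = (9/14)(8/13) = 36/91.
From Urn B: P(both yellow) = (2/8)(1/7) = 1/28.
Total probability = (1/2)(36/91) + (1/2)(1/28) = 157/728.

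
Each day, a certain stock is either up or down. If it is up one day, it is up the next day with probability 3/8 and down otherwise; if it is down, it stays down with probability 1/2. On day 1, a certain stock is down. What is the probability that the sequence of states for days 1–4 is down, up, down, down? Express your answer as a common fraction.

Day 1 is given. For each transition, use the conditional probability from the current state:
P(up | down) = 1/2; P(down | up) = 5/8; P(down | down) = 1/2.
P = 1/2 × 5/8 × 1/2 = 5/32.

5/32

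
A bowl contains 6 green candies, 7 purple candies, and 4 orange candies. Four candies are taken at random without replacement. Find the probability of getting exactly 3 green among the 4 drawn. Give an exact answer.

One ordering (green drawn first) has probability 6/17 × 5/16 × 4/15 × 11/14 = 1320/57120 = 11/476.
There are C(4,3) = 4 such orderings, each equally likely, so P = 4 × 11/476 = 11/119.

11/119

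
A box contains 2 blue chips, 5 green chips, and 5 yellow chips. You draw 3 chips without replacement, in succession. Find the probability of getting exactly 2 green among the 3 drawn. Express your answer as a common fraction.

One ordering (green drawn first) has probability 5/12 × 4/11 × 7/10 = 140/1320 = 7/66.
There are C(3,2) = 3 such orderings, each equally likely, so P = 3 × 7/66 = 7/22.

7/22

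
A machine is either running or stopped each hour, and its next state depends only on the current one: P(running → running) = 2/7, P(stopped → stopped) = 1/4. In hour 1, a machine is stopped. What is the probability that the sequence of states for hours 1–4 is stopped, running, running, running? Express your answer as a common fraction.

3/49

Hour 1 is given. For each transition, use the conditional probability from the current state:
P(running | stopped) = 3/4; P(running | running) = 2/7; P(running | running) = 2/7.
P = 3/4 × 2/7 × 2/7 = 12/196 = 3/49.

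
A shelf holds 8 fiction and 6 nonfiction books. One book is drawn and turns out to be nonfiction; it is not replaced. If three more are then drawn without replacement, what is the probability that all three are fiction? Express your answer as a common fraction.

After the first draw, 8 of the remaining 13 books are fiction.
P = 8/13 × 7/12 × 6/11 = 336/1716 = 28/143.

28/143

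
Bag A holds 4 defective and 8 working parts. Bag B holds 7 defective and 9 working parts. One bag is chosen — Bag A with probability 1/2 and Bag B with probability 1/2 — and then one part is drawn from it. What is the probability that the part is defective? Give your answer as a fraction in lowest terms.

From Bag A: P(defective) = 4/12.
From Bag B: P(defective) = 7/16.
Total probability = (1/2)(4/12) + (1/2)(7/16) = 37/96.

37/96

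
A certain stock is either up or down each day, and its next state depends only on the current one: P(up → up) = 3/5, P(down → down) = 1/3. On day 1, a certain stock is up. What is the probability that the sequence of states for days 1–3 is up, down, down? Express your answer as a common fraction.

2/15

Day 1 is given. For each transition, use the conditional probability from the current state:
P(down | up) = 2/5; P(down | down) = 1/3.
P = 2/5 × 1/3 = 2/15.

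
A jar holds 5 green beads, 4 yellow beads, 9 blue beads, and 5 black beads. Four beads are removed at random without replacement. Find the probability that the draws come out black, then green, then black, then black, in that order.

5/3542

Chain rule:
P = 5/23 × 5/22 × 4/21 × 3/20 = 300/212520 = 5/3542.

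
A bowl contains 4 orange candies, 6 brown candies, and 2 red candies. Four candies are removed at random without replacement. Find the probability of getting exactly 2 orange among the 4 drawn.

56/165

One ordering (orange drawn first) has probability 4/12 × 3/11 × 8/10 × 7/9 = 672/11880 = 28/495.
There are C(4,2) = 6 such orderings, each equally likely, so P = 6 × 28/495 = 56/165.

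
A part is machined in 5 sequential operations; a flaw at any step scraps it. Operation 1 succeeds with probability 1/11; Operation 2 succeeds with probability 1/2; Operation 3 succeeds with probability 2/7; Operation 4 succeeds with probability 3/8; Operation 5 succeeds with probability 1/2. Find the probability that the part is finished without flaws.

3/1232

Each stage is reached only if all earlier stages succeed, so
P = 1/11 × 1/2 × 2/7 × 3/8 × 1/2 = 6/2464 = 3/1232.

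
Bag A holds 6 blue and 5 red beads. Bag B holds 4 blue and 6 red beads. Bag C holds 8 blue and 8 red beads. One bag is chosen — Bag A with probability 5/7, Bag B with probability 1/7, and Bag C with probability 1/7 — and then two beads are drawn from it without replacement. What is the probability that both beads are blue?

From Bag A: P(both blue) = (6/11)(5/10) = 3/11.
From Bag B: P(both blue) = (4/10)(3/9) = 2/15.
From Bag C: P(both blue) = (8/16)(7/15) = 7/30.
Total probability = (5/7)(3/11) + (1/7)(2/15) + (1/7)(7/30) = 571/2310.

571/2310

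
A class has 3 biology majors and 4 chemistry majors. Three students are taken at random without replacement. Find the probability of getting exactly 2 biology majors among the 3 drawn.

12/35

One ordering (biology majors drawn first) has probability 3/7 × 2/6 × 4/5 = 24/210 = 4/35.
There are C(3,2) = 3 such orderings, each equally likely, so P = 3 × 4/35 = 12/35.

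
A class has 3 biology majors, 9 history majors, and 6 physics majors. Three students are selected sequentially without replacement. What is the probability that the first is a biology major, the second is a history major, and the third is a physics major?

9/272

Each draw changes the counts, so multiply the conditional probabilities along the sequence:
P = 3/18 × 9/17 × 6/16 = 162/4896 = 9/272.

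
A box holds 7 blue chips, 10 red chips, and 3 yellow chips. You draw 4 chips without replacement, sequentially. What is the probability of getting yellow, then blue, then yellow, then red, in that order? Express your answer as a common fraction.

Multiply the probability of each draw given the previous ones:
P = 3/20 × 7/19 × 2/18 × 10/17 = 420/116280 = 7/1938.

7/1938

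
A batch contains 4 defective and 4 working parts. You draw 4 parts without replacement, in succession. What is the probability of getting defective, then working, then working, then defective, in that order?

Chain rule:
P = 4/8 × 4/7 × 3/6 × 3/5 = 144/1680 = 3/35.

3/35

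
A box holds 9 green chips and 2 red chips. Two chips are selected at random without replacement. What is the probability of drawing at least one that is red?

19/55

P(no red) = 9/11 × 8/10 = 72/110 = 36/55.
P(at least one) = 1 − 36/55 = 19/55.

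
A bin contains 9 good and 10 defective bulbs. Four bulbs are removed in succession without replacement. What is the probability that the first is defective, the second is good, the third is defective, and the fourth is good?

45/646

Multiply the probability of each draw given the previous ones:
P = 10/19 × 9/18 × 9/17 × 8/16 = 6480/93024 = 45/646.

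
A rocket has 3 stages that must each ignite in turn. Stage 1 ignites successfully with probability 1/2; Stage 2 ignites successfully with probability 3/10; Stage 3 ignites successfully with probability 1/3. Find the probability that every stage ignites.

The events are sequential, so multiply the conditional probabilities:
P = 1/2 × 3/10 × 1/3 = 3/60 = 1/20.

1/20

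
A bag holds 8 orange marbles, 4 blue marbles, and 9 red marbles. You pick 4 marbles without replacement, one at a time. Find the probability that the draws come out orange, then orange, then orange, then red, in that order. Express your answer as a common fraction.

Each draw changes the counts, so multiply the conditional probabilities along the sequence:
P = 8/21 × 7/20 × 6/19 × 9/18 = 3024/143640 = 2/95.

2/95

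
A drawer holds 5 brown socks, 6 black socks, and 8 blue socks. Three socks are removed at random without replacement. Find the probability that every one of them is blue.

P(every draw is blue) = 8/19 × 7/18 × 6/17 = 336/5814 = 56/969.

56/969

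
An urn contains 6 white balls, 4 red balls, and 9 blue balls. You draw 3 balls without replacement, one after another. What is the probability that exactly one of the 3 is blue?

One ordering (blue drawn first) has probability 9/19 × 10/18 × 9/17 = 810/5814 = 45/323.
There are C(3,1) = 3 such orderings, each equally likely, so P = 3 × 45/323 = 135/323.

135/323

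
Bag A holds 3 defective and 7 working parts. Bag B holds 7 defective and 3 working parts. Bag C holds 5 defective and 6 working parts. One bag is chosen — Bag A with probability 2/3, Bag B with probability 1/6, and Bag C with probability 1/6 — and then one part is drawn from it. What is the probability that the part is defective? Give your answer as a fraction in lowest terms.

From Bag A: P(defective) = 3/10.
From Bag B: P(defective) = 7/10.
From Bag C: P(defective) = 5/11.
Total probability = (2/3)(3/10) + (1/6)(7/10) + (1/6)(5/11) = 259/660.

259/660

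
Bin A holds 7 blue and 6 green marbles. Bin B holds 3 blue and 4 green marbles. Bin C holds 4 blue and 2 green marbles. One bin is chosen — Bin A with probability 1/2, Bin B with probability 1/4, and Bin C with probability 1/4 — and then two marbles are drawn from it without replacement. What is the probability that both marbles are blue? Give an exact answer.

123/455

From Bin A: P(both blue) = (7/13)(6/12) = 7/26.
From Bin B: P(both blue) = (3/7)(2/6) = 1/7.
From Bin C: P(both blue) = (4/6)(3/5) = 2/5.
Total probability = (1/2)(7/26) + (1/4)(1/7) + (1/4)(2/5) = 123/455.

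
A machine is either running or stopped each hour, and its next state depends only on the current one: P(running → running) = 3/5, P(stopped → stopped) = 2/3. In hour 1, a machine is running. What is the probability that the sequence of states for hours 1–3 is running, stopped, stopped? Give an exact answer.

Hour 1 is given. For each transition, use the conditional probability from the current state:
P(stopped | running) = 2/5; P(stopped | stopped) = 2/3.
P = 2/5 × 2/3 = 4/15.

4/15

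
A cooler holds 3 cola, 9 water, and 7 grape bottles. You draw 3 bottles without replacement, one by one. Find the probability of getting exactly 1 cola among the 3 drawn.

120/323

One ordering (cola drawn first) has probability 3/19 × 16/18 × 15/17 = 720/5814 = 40/323.
There are C(3,1) = 3 such orderings, each equally likely, so P = 3 × 40/323 = 120/323.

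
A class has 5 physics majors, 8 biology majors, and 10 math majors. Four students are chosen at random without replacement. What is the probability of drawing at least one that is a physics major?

P(no physics majors) = 18/23 × 17/22 × 16/21 × 15/20 = 73440/212520 = 612/1771.
P(at least one) = 1 − 612/1771 = 1159/1771.

1159/1771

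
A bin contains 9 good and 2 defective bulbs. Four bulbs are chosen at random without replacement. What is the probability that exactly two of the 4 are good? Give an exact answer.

One ordering (good drawn first) has probability 9/11 × 8/10 × 2/9 × 1/8 = 144/7920 = 1/55.
There are C(4,2) = 6 such orderings, each equally likely, so P = 6 × 1/55 = 6/55.

6/55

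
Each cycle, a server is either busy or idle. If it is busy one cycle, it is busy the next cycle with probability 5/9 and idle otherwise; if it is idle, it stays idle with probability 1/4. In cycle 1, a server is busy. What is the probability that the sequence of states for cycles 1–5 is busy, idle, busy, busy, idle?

20/243

Cycle 1 is given. For each transition, use the conditional probability from the current state:
P(idle | busy) = 4/9; P(busy | idle) = 3/4; P(busy | busy) = 5/9; P(idle | busy) = 4/9.
P = 4/9 × 3/4 × 5/9 × 4/9 = 240/2916 = 20/243.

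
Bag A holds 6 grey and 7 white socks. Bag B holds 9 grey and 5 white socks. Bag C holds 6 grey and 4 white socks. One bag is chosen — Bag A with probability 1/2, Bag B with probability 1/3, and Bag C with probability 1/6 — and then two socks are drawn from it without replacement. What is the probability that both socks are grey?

929/3276

From Bag A: P(both grey) = (6/13)(5/12) = 5/26.
From Bag B: P(both grey) = (9/14)(8/13) = 36/91.
From Bag C: P(both grey) = (6/10)(5/9) = 1/3.
Total probability = (1/2)(5/26) + (1/3)(36/91) + (1/6)(1/3) = 929/3276.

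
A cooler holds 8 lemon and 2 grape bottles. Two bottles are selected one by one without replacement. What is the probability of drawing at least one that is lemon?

P(no lemon) = 2/10 × 1/9 = 2/90 = 1/45.
P(at least one) = 1 − 1/45 = 44/45.

44/45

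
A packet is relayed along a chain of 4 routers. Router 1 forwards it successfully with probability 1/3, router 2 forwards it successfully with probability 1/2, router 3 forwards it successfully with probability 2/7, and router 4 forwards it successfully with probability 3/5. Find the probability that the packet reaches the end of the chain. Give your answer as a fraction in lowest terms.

1/35

Multiplying along the chain,
P = 1/3 × 1/2 × 2/7 × 3/5 = 6/210 = 1/35.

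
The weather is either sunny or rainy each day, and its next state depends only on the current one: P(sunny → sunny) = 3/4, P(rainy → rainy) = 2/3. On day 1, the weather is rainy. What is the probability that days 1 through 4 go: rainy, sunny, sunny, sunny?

Day 1 is given. For each transition, use the conditional probability from the current state:
P(sunny | rainy) = 1/3; P(sunny | sunny) = 3/4; P(sunny | sunny) = 3/4.
P = 1/3 × 3/4 × 3/4 = 9/48 = 3/16.

3/16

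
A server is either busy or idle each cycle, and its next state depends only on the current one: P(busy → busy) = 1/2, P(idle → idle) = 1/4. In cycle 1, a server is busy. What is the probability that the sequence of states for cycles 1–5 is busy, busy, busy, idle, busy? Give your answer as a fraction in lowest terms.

Cycle 1 is given. For each transition, use the conditional probability from the current state:
P(busy | busy) = 1/2; P(busy | busy) = 1/2; P(idle | busy) = 1/2; P(busy | idle) = 3/4.
P = 1/2 × 1/2 × 1/2 × 3/4 = 3/32.

3/32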